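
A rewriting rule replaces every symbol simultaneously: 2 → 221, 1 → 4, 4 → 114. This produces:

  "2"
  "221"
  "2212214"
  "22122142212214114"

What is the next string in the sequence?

221221422122141142212214221221411444114

φ(22122142212214114) expands symbol-by-symbol to 221 221 4 221 221 4 114 221 221 4 221 221 4 114 4 4 114; joining the 17 pieces gives the next term.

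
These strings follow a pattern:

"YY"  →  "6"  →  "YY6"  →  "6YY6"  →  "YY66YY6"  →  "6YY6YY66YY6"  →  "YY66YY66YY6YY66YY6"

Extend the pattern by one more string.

6YY6YY66YY6YY66YY66YY6YY66YY6

From term 3 onward, concatenate the second-to-last term with the last: YY·6 = YY6, 6·YY6 = 6YY6, …
Continuing: 6YY6YY66YY6 · YY66YY66YY6YY66YY6 gives term 8.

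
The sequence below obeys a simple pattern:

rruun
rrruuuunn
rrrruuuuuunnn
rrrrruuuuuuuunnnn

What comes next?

rrrrrruuuuuuuuuunnnnn

The n-th term is n+1 r's then 2n u's then n n's (n = 1, 2, …).
At n = 5 the blocks have lengths 6, 10, 5.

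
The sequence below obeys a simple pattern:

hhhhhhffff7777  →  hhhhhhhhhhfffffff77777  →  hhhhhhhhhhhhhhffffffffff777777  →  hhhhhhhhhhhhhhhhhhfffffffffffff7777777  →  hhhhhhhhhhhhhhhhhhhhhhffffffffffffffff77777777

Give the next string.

hhhhhhhhhhhhhhhhhhhhhhhhhhfffffffffffffffffff777777777

The n-th term is 4n-2 h's then 3n-2 f's then n+2 7's, where the shown terms are n = 2, 3, 4, 5, 6.
For the next term, n = 7, so the run lengths are 26, 19, 9.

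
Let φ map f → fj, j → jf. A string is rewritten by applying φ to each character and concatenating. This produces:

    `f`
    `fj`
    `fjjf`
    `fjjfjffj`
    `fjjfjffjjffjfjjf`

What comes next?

fjjfjffjjffjfjjfjffjfjjffjjfjffj

Applying the rule to each of the 16 symbols of fjjfjffjjffjfjjf gives the pieces fj jf jf fj jf fj fj jf jf fj fj jf fj jf jf fj, which concatenate to the answer.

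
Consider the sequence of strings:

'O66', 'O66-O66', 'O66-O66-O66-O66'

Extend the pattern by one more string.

O66-O66-O66-O66-O66-O66-O66-O66

s(k+1) = s(k)·-·s(k) — each term doubles the last with '-' between the halves.
So the next term is two copies of O66-O66-O66-O66 with '-' between the halves.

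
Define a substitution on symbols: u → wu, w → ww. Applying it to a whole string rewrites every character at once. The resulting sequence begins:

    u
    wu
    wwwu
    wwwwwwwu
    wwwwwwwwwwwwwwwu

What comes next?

Rewriting the 16 symbols of wwwwwwwwwwwwwwwu one by one yields ww ww ww ww ww ww ww ww ww ww ww ww ww ww ww wu; concatenated:

wwwwwwwwwwwwwwwwwwwwwwwwwwwwwwwu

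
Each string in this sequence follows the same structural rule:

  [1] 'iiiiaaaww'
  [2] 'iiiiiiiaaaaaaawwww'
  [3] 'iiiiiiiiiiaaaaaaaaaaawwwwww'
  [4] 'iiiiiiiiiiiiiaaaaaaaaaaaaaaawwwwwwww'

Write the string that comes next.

The n-th term is 3n+1 i's then 4n-1 a's then 2n w's (n = 1, 2, …).
At n = 5 the blocks have lengths 16, 19, 10.

iiiiiiiiiiiiiiiiaaaaaaaaaaaaaaaaaaawwwwwwwwww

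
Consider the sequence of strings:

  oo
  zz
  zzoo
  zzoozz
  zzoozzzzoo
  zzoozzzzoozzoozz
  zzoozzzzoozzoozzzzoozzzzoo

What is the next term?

Each term (from the third on) is the previous term followed by the one before it: term 3 = zz·oo = zzoo.
The next term joins zzoozzzzoozzoozzzzoozzzzoo and zzoozzzzoozzoozz.

zzoozzzzoozzoozzzzoozzzzoozzoozzzzoozzoozz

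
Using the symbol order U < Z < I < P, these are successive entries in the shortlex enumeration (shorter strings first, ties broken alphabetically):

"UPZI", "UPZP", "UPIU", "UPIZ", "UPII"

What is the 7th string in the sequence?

Continuing the enumeration 2 steps past UPII: UPII → UPIP → (answer).

UPPU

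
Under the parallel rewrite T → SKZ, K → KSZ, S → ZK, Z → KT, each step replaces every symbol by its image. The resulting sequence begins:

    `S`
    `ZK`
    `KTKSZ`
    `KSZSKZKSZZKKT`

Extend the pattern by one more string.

Replace each of the 13 characters of KSZSKZKSZZKKT in place — KSZ ZK KT ZK KSZ KT KSZ ZK KT KT KSZ KSZ SKZ — and concatenate.

KSZZKKTZKKSZKTKSZZKKTKTKSZKSZSKZ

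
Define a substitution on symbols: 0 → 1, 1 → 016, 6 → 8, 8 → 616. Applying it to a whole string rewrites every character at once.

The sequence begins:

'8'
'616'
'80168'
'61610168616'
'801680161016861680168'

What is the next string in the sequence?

6161016861610168016101686168016861610168616

Applying the rule to each of the 21 symbols of 801680161016861680168 gives the pieces 616 1 016 8 616 1 016 8 016 1 016 8 616 8 016 8 616 1 016 8 616, which concatenate to the answer.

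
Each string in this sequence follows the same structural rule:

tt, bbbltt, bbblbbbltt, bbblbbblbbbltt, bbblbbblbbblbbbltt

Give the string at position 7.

bbblbbblbbblbbblbbblbbbltt

The strings grow by a fixed prefix bbbl each time.
From bbblbbblbbblbbbltt, 2 further steps: bbblbbblbbblbbbltt → bbblbbblbbblbbblbbbltt → (answer).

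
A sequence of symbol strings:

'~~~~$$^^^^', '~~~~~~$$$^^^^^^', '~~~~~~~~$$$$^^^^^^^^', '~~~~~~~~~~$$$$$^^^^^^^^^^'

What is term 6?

The n-th term is 2n ~'s then n $'s then 2n ^'s, where the shown terms are n = 2, 3, 4, 5.
At n = 7 the blocks have lengths 14, 7, 14.

~~~~~~~~~~~~~~$$$$$$$^^^^^^^^^^^^^^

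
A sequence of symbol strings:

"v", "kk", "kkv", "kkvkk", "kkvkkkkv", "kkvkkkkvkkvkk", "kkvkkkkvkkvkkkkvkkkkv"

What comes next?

kkvkkkkvkkvkkkkvkkkkvkkvkkkkvkkvkk

This is a Fibonacci-style word recurrence s(k) = s(k−1)·s(k−2): e.g. kk·v = kkv.
Continuing: kkvkkkkvkkvkkkkvkkkkv · kkvkkkkvkkvkk gives term 8.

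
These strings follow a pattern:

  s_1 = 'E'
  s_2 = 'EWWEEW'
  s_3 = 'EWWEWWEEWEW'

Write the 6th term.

EWWEWWEWWEWWEWWEEWEWEWEWEW

Each term wraps the previous one in EWW on the left and EW on the right.
From EWWEWWEEWEW, 3 further steps: EWWEWWEEWEW → EWWEWWEWWEEWEWEW → EWWEWWEWWEWWEEWEWEWEW → (answer).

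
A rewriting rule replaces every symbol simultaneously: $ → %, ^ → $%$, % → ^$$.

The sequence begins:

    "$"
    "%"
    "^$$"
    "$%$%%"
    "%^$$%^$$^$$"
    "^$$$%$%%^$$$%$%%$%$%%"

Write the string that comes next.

Replace each of the 21 characters of ^$$$%$%%^$$$%$%%$%$%% in place — $%$ % % % ^$$ % ^$$ ^$$ $%$ % % % ^$$ % ^$$ ^$$ % ^$$ % ^$$ ^$$ — and concatenate.

$%$%%%^$$%^$$^$$$%$%%%^$$%^$$^$$%^$$%^$$^$$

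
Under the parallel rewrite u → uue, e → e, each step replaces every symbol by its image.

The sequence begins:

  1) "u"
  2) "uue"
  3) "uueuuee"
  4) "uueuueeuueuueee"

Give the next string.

Applying the rule to each of the 15 symbols of uueuueeuueuueee gives the pieces uue uue e uue uue e e uue uue e uue uue e e e, which concatenate to the answer.

uueuueeuueuueeeuueuueeuueuueeee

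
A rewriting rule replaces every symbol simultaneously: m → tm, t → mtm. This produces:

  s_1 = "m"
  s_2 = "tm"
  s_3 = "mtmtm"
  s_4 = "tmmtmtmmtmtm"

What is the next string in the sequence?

Expanding tmmtmtmmtmtm: t→mtm, m→tm, m→tm, t→mtm, m→tm, t→mtm, m→tm, m→tm, t→mtm, m→tm, t→mtm, m→tm. Concatenated: mtm tm tm mtm tm mtm tm tm mtm tm mtm tm.

mtmtmtmmtmtmmtmtmtmmtmtmmtmtm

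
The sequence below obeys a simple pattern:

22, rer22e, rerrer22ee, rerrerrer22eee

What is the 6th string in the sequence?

s(k+1) = rer·s(k)·e, so each term gains rer as a prefix and e as a suffix.
From rerrerrer22eee, 2 further steps: rerrerrer22eee → rerrerrerrer22eeee → (answer).

rerrerrerrerrer22eeeee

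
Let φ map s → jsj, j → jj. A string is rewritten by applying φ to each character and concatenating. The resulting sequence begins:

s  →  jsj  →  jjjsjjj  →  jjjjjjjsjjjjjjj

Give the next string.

φ(jjjjjjjsjjjjjjj) expands symbol-by-symbol to jj jj jj jj jj jj jj jsj jj jj jj jj jj jj jj; joining the 15 pieces gives the next term.

jjjjjjjjjjjjjjjsjjjjjjjjjjjjjjj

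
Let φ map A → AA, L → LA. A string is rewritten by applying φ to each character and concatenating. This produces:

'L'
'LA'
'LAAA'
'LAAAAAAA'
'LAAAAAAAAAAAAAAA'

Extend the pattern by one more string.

LAAAAAAAAAAAAAAAAAAAAAAAAAAAAAAA

φ(LAAAAAAAAAAAAAAA) expands symbol-by-symbol to LA AA AA AA AA AA AA AA AA AA AA AA AA AA AA AA; joining the 16 pieces gives the next term.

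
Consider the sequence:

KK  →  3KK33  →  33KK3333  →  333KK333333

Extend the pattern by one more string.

Every step adds 3 to the front and 33 to the end of the previous string.
Applying this once more to 333KK333333:

3333KK33333333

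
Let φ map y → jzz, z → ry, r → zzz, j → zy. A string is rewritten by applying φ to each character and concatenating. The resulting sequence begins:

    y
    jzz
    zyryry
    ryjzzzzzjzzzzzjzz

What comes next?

Rewriting the 17 symbols of ryjzzzzzjzzzzzjzz one by one yields zzz jzz zy ry ry ry ry ry zy ry ry ry ry ry zy ry ry; concatenated:

zzzjzzzyryryryryryzyryryryryryzyryry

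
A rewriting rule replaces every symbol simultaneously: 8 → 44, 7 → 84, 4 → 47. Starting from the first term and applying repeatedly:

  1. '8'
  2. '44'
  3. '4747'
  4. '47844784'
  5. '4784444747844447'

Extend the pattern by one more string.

Replace each of the 16 characters of 4784444747844447 in place — 47 84 44 47 47 47 47 84 47 84 44 47 47 47 47 84 — and concatenate.

47844447474747844784444747474784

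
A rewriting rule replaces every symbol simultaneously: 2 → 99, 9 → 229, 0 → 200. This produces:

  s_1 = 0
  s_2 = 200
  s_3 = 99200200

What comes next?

2292299920020099200200

Expanding 99200200: 9→229, 9→229, 2→99, 0→200, 0→200, 2→99, 0→200, 0→200. Concatenated: 229 229 99 200 200 99 200 200.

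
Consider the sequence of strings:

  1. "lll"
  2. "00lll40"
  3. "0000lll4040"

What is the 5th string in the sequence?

Each term wraps the previous one in 00 on the left and 40 on the right.
From 0000lll4040, 2 further steps: 0000lll4040 → 000000lll404040 → (answer).

00000000lll40404040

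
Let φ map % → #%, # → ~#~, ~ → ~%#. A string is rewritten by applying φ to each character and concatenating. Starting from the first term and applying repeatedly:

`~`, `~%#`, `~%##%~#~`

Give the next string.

Rewriting each symbol of ~%##%~#~: ~→~%#, %→#%, #→~#~, #→~#~, %→#%, ~→~%#, #→~#~, ~→~%#, which concatenates to ~%# #% ~#~ ~#~ #% ~%# ~#~ ~%#.

~%##%~#~~#~#%~%#~#~~%#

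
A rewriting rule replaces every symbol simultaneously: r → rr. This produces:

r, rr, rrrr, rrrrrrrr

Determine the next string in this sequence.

Rewriting each symbol of rrrrrrrr: r→rr, r→rr, r→rr, r→rr, r→rr, r→rr, r→rr, r→rr, which concatenates to rr rr rr rr rr rr rr rr.

rrrrrrrrrrrrrrrr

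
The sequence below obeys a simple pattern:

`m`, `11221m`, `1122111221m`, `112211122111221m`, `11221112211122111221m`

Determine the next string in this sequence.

Every step adds 11221 at the front: s(k+1) = 11221·s(k).
Applying this once more to 11221112211122111221m:

1122111221112211122111221m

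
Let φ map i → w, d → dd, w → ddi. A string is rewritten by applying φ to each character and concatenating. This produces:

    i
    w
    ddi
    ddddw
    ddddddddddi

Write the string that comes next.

ddddddddddddddddddddw

Rewriting each symbol of ddddddddddi: d→dd, d→dd, d→dd, d→dd, d→dd, d→dd, d→dd, d→dd, d→dd, d→dd, i→w, which concatenates to dd dd dd dd dd dd dd dd dd dd w.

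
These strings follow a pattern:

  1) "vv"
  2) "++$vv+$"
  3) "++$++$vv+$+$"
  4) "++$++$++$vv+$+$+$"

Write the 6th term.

s(k+1) = ++$·s(k)·+$, so each term gains ++$ as a prefix and +$ as a suffix.
From ++$++$++$vv+$+$+$, 2 further steps: ++$++$++$vv+$+$+$ → ++$++$++$++$vv+$+$+$+$ → (answer).

++$++$++$++$++$vv+$+$+$+$+$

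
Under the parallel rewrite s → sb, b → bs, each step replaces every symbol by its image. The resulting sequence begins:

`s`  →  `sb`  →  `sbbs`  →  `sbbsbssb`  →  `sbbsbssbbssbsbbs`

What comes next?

Rewriting the 16 symbols of sbbsbssbbssbsbbs one by one yields sb bs bs sb bs sb sb bs bs sb sb bs sb bs bs sb; concatenated:

sbbsbssbbssbsbbsbssbsbbssbbsbssb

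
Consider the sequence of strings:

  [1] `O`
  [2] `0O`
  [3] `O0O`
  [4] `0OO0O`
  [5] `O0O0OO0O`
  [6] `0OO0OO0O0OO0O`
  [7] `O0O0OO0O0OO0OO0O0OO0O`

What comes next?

0OO0OO0O0OO0OO0O0OO0O0OO0OO0O0OO0O

This is a Fibonacci-style word recurrence s(k) = s(k−2)·s(k−1): e.g. O·0O = O0O.
So term 8 is 0OO0OO0O0OO0O·O0O0OO0O0OO0OO0O0OO0O.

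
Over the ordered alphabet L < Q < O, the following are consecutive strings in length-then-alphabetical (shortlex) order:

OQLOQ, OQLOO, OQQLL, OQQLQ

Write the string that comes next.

OQQLO

Treat OQQLQ as a base-3 numeral over the given alphabet and add one, carrying through any trailing O's.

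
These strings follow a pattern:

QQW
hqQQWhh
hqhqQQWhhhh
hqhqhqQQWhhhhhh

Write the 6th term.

s(k+1) = hq·s(k)·hh, so each term gains hq as a prefix and hh as a suffix.
From hqhqhqQQWhhhhhh, 2 further steps: hqhqhqQQWhhhhhh → hqhqhqhqQQWhhhhhhhh → (answer).

hqhqhqhqhqQQWhhhhhhhhhh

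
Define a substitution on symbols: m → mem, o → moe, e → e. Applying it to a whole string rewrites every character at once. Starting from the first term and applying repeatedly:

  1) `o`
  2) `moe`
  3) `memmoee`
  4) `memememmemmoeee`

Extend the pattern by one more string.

Rewriting the 15 symbols of memememmemmoeee one by one yields mem e mem e mem e mem mem e mem mem moe e e e; concatenated:

memememememememmemememmemmoeeee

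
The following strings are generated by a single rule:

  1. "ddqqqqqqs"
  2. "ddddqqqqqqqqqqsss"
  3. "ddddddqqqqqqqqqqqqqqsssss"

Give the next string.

The n-th term is 2n d's then 4n+2 q's then 2n-1 s's (n = 1, 2, …).
Setting n = 4 gives 8, 18, 7 characters in each block.

ddddddddqqqqqqqqqqqqqqqqqqsssssss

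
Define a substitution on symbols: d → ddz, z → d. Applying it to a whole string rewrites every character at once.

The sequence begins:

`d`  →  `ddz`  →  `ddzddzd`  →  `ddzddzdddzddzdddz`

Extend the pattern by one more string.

φ(ddzddzdddzddzdddz) expands symbol-by-symbol to ddz ddz d ddz ddz d ddz ddz ddz d ddz ddz d ddz ddz ddz d; joining the 17 pieces gives the next term.

ddzddzdddzddzdddzddzddzdddzddzdddzddzddzd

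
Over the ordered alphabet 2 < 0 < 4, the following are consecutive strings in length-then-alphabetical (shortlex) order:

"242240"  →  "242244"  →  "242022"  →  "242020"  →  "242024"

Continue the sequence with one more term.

The successor of 242024 increments the rightmost position that isn't already 4 and resets every position after it to 2.

242002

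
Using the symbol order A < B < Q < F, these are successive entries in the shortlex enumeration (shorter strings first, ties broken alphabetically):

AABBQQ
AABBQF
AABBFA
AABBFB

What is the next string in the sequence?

AABBFQ

Treat AABBFB as a base-4 numeral over the given alphabet and add one, carrying through any trailing F's.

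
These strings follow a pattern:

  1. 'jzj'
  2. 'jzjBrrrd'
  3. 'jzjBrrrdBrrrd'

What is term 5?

Each term is the previous one with Brrrd appended.
From jzjBrrrdBrrrd, 2 further steps: jzjBrrrdBrrrd → jzjBrrrdBrrrdBrrrd → (answer).

jzjBrrrdBrrrdBrrrdBrrrd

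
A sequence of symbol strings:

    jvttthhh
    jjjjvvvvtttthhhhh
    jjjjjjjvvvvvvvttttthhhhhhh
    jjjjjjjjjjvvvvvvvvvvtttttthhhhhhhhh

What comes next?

jjjjjjjjjjjjjvvvvvvvvvvvvvttttttthhhhhhhhhhh

Reading off run lengths: j runs 1, 4, 7, 10; v runs 1, 4, 7, 10; t runs 3, 4, 5, 6; h runs 3, 5, 7, 9 — each is linear in n (n = 1, 2, …).
Setting n = 5 gives 13, 13, 7, 11 characters in each block.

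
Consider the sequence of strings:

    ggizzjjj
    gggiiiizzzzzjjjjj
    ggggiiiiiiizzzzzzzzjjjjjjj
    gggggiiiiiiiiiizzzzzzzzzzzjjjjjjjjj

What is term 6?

gggggggiiiiiiiiiiiiiiiizzzzzzzzzzzzzzzzzjjjjjjjjjjjjj

Term n consists of n+1 g's, followed by 3n-2 i's, followed by 3n-1 z's, followed by 2n+1 j's (n = 1, 2, …).
Setting n = 6 gives 7, 16, 17, 13 characters in each block.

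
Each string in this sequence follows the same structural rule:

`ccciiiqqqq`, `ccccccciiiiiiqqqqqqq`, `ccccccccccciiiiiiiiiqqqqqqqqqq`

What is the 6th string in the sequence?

ccccccccccccccccccccccciiiiiiiiiiiiiiiiiiqqqqqqqqqqqqqqqqqqq

Reading off run lengths: c runs 3, 7, 11; i runs 3, 6, 9; q runs 4, 7, 10 — each is linear in n (n = 1, 2, …).
For term 6, n = 6, so the run lengths are 23, 18, 19.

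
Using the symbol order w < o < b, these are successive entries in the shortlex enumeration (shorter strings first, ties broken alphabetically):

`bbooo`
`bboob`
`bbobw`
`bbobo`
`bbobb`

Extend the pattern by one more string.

bbbww

Find the rightmost character of bbobb below b, bump it to the next letter, and reset everything to its right to w.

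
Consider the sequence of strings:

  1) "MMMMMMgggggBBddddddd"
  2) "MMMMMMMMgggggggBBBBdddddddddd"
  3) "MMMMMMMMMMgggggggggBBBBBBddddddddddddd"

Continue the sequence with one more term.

Each string has the form M^{2n+2} g^{2n+1} B^{2n-2} d^{3n+1}, where the shown terms are n = 2, 3, 4.
For the next term, n = 5, so the run lengths are 12, 11, 8, 16.

MMMMMMMMMMMMgggggggggggBBBBBBBBdddddddddddddddd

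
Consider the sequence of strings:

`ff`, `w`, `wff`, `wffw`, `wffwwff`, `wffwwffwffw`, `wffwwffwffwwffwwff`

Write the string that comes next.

Each term (from the third on) is the previous term followed by the one before it: term 3 = w·ff = wff.
The next term joins wffwwffwffwwffwwff and wffwwffwffw.

wffwwffwffwwffwwffwffwwffwffw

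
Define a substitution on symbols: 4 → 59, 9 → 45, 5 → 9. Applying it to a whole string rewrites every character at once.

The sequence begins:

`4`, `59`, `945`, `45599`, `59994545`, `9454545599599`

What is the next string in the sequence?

Replace each of the 13 characters of 9454545599599 in place — 45 59 9 59 9 59 9 9 45 45 9 45 45 — and concatenate.

455995995999454594545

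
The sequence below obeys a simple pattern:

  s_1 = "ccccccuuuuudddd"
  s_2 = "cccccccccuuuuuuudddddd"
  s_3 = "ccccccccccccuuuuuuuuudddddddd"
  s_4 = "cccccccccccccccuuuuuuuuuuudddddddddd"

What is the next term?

ccccccccccccccccccuuuuuuuuuuuuudddddddddddd

The n-th term is 3n c's then 2n+1 u's then 2n d's, where the shown terms are n = 2, 3, 4, 5.
Setting n = 6 gives 18, 13, 12 characters in each block.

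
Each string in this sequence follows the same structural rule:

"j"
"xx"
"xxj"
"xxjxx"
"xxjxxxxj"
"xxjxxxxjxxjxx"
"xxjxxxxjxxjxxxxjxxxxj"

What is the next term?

Each term (from the third on) is the previous term followed by the one before it: term 3 = xx·j = xxj.
So term 8 is xxjxxxxjxxjxxxxjxxxxj·xxjxxxxjxxjxx.

xxjxxxxjxxjxxxxjxxxxjxxjxxxxjxxjxx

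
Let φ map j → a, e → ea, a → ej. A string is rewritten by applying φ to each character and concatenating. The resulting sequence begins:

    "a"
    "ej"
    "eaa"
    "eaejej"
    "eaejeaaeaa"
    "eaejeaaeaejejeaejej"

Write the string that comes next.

Rewriting the 19 symbols of eaejeaaeaejejeaejej one by one yields ea ej ea a ea ej ej ea ej ea a ea a ea ej ea a ea a; concatenated:

eaejeaaeaejejeaejeaaeaaeaejeaaeaa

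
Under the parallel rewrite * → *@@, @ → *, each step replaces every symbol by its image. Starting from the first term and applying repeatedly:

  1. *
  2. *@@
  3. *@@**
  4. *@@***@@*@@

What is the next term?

Expanding *@@***@@*@@: *→*@@, @→*, @→*, *→*@@, *→*@@, *→*@@, @→*, @→*, *→*@@, @→*, @→*. Concatenated: *@@ * * *@@ *@@ *@@ * * *@@ * *.

*@@***@@*@@*@@***@@**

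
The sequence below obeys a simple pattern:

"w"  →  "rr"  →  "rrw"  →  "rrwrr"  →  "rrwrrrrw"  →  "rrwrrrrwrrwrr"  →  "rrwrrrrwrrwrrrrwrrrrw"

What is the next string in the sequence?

Each term (from the third on) is the previous term followed by the one before it: term 3 = rr·w = rrw.
Continuing: rrwrrrrwrrwrrrrwrrrrw · rrwrrrrwrrwrr gives term 8.

rrwrrrrwrrwrrrrwrrrrwrrwrrrrwrrwrr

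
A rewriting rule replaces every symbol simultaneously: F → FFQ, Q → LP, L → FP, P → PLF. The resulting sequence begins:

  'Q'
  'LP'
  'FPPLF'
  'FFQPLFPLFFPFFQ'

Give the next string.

Applying the rule to each of the 14 symbols of FFQPLFPLFFPFFQ gives the pieces FFQ FFQ LP PLF FP FFQ PLF FP FFQ FFQ PLF FFQ FFQ LP, which concatenate to the answer.

FFQFFQLPPLFFPFFQPLFFPFFQFFQPLFFFQFFQLP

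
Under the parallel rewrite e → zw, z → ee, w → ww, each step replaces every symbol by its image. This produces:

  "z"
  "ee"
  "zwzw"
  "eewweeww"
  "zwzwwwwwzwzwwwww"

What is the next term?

Applying the rule to each of the 16 symbols of zwzwwwwwzwzwwwww gives the pieces ee ww ee ww ww ww ww ww ee ww ee ww ww ww ww ww, which concatenate to the answer.

eewweewwwwwwwwwweewweewwwwwwwwww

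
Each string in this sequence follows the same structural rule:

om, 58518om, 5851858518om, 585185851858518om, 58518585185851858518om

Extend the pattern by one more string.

The strings grow by a fixed prefix 58518 each time.
Applying this once more to 58518585185851858518om:

5851858518585185851858518om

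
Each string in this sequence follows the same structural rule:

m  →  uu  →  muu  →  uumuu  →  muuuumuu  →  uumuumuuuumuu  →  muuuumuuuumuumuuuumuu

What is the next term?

This is a Fibonacci-style word recurrence s(k) = s(k−2)·s(k−1): e.g. m·uu = muu.
The next term joins uumuumuuuumuu and muuuumuuuumuumuuuumuu.

uumuumuuuumuumuuuumuuuumuumuuuumuu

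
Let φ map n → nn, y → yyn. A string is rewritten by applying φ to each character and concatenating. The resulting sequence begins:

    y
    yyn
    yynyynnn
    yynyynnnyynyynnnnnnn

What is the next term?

Replace each of the 20 characters of yynyynnnyynyynnnnnnn in place — yyn yyn nn yyn yyn nn nn nn yyn yyn nn yyn yyn nn nn nn nn nn nn nn — and concatenate.

yynyynnnyynyynnnnnnnyynyynnnyynyynnnnnnnnnnnnnnn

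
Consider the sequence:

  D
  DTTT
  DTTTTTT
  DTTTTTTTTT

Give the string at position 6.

The strings grow by a fixed suffix TTT each time.
From DTTTTTTTTT, 2 further steps: DTTTTTTTTT → DTTTTTTTTTTTT → (answer).

DTTTTTTTTTTTTTTT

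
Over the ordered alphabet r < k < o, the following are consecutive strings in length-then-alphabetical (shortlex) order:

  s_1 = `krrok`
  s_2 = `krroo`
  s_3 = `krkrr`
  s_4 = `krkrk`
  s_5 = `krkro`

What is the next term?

krkkr

The successor of krkro increments the rightmost position that isn't already o and resets every position after it to r.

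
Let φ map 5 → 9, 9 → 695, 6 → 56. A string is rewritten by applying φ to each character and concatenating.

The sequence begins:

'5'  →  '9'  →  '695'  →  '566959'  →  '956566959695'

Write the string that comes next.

695956956566959695566959

Expanding 956566959695: 9→695, 5→9, 6→56, 5→9, 6→56, 6→56, 9→695, 5→9, 9→695, 6→56, 9→695, 5→9. Concatenated: 695 9 56 9 56 56 695 9 695 56 695 9.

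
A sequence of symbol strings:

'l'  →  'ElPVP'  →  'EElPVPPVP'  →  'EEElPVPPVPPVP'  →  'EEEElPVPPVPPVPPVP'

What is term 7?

Each term wraps the previous one in E on the left and PVP on the right.
From EEEElPVPPVPPVPPVP, 2 further steps: EEEElPVPPVPPVPPVP → EEEEElPVPPVPPVPPVPPVP → (answer).

EEEEEElPVPPVPPVPPVPPVPPVP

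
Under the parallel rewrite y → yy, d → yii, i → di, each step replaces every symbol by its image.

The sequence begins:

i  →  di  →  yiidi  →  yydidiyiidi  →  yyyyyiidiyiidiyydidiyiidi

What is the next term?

yyyyyyyyyydidiyiidiyydidiyiidiyyyyyiidiyiidiyydidiyiidi

Applying the rule to each of the 25 symbols of yyyyyiidiyiidiyydidiyiidi gives the pieces yy yy yy yy yy di di yii di yy di di yii di yy yy yii di yii di yy di di yii di, which concatenate to the answer.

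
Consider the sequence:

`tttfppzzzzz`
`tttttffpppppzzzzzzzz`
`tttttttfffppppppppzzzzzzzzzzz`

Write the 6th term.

Each string has the form t^{2n+1} f^{n} p^{3n-1} z^{3n+2} (n = 1, 2, …).
At n = 6 the blocks have lengths 13, 6, 17, 20.

tttttttttttttffffffpppppppppppppppppzzzzzzzzzzzzzzzzzzzz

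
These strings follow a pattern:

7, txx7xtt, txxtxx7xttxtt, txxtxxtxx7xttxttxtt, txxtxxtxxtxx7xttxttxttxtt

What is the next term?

txxtxxtxxtxxtxx7xttxttxttxttxtt

s(k+1) = txx·s(k)·xtt, so each term gains txx as a prefix and xtt as a suffix.
One more step from txxtxxtxxtxx7xttxttxttxtt gives the answer.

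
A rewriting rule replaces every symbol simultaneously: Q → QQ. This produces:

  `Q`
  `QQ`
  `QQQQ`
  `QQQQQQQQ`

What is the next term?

Apply φ to QQQQQQQQ symbol by symbol: Q→QQ, Q→QQ, Q→QQ, Q→QQ, Q→QQ, Q→QQ, Q→QQ, Q→QQ; joined: QQ QQ QQ QQ QQ QQ QQ QQ.

QQQQQQQQQQQQQQQQ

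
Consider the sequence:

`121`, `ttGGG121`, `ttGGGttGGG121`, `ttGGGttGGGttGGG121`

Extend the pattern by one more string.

The strings grow by a fixed prefix ttGGG each time.
So the next term is ttGGG·ttGGGttGGGttGGG121.

ttGGGttGGGttGGGttGGG121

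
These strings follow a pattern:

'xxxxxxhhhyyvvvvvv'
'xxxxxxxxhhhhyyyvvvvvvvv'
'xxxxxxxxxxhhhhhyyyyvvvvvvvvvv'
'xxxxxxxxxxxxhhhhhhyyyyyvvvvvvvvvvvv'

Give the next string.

Each string has the form x^{2n} h^{n} y^{n-1} v^{2n}, where the shown terms are n = 3, 4, 5, 6.
For the next term, n = 7, so the run lengths are 14, 7, 6, 14.

xxxxxxxxxxxxxxhhhhhhhyyyyyyvvvvvvvvvvvvvv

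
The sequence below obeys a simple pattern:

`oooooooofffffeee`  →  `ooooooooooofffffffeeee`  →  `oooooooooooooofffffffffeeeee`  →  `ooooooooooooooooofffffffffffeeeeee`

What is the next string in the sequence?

oooooooooooooooooooofffffffffffffeeeeeee

The n-th term is 3n+2 o's then 2n+1 f's then n+1 e's, where the shown terms are n = 2, 3, 4, 5.
Setting n = 6 gives 20, 13, 7 characters in each block.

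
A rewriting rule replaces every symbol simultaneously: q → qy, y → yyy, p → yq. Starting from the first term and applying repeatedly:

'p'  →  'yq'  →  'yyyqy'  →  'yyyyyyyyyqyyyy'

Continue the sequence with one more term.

yyyyyyyyyyyyyyyyyyyyyyyyyyyqyyyyyyyyyyyyy

φ(yyyyyyyyyqyyyy) expands symbol-by-symbol to yyy yyy yyy yyy yyy yyy yyy yyy yyy qy yyy yyy yyy yyy; joining the 14 pieces gives the next term.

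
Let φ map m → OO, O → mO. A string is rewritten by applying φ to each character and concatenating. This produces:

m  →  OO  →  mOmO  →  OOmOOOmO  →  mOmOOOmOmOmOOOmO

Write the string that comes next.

Rewriting the 16 symbols of mOmOOOmOmOmOOOmO one by one yields OO mO OO mO mO mO OO mO OO mO OO mO mO mO OO mO; concatenated:

OOmOOOmOmOmOOOmOOOmOOOmOmOmOOOmO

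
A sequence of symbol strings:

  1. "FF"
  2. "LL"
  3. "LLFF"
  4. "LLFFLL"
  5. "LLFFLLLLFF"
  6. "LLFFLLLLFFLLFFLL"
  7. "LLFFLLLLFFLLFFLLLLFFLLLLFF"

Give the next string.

Each term (from the third on) is the previous term followed by the one before it: term 3 = LL·FF = LLFF.
So term 8 is LLFFLLLLFFLLFFLLLLFFLLLLFF·LLFFLLLLFFLLFFLL.

LLFFLLLLFFLLFFLLLLFFLLLLFFLLFFLLLLFFLLFFLL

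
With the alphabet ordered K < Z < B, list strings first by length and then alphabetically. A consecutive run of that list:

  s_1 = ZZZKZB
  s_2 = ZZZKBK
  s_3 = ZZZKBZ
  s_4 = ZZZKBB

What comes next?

ZZZZKK

Treat ZZZKBB as a base-3 numeral over the given alphabet and add one, carrying through any trailing B's.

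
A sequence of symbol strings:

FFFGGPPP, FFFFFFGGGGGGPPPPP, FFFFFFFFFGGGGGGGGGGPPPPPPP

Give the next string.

FFFFFFFFFFFFGGGGGGGGGGGGGGPPPPPPPPP

Each string has the form F^{3n} G^{4n-2} P^{2n+1} (n = 1, 2, …).
At n = 4 the blocks have lengths 12, 14, 9.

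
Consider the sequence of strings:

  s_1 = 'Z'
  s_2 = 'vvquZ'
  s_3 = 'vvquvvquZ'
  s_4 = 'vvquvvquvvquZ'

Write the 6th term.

Every step adds vvqu at the front: s(k+1) = vvqu·s(k).
From vvquvvquvvquZ, 2 further steps: vvquvvquvvquZ → vvquvvquvvquvvquZ → (answer).

vvquvvquvvquvvquvvquZ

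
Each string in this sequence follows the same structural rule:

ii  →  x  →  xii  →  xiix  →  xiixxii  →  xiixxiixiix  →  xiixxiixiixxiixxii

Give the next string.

xiixxiixiixxiixxiixiixxiixiix

From term 3 onward, concatenate the last term with the second-to-last: x·ii = xii, xii·x = xiix, …
So term 8 is xiixxiixiixxiixxii·xiixxiixiix.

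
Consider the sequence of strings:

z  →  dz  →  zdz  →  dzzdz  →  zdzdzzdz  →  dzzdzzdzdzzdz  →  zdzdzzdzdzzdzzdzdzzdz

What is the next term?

From term 3 onward, concatenate the second-to-last term with the last: z·dz = zdz, dz·zdz = dzzdz, …
Continuing: dzzdzzdzdzzdz · zdzdzzdzdzzdzzdzdzzdz gives term 8.

dzzdzzdzdzzdzzdzdzzdzdzzdzzdzdzzdz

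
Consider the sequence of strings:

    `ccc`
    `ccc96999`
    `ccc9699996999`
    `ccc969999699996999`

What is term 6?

Each term is the previous one with 96999 appended.
From ccc969999699996999, 2 further steps: ccc969999699996999 → ccc96999969999699996999 → (answer).

ccc9699996999969999699996999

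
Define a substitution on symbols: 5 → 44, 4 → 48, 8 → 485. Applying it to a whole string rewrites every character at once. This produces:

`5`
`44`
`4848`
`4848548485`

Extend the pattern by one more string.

Apply φ to 4848548485 symbol by symbol: 4→48, 8→485, 4→48, 8→485, 5→44, 4→48, 8→485, 4→48, 8→485, 5→44; joined: 48 485 48 485 44 48 485 48 485 44.

484854848544484854848544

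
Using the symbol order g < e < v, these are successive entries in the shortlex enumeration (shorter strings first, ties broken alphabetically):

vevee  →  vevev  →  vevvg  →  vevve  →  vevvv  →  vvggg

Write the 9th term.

vvgeg

Advancing 3 positions from vvggg through vvggg → vvgge → vvggv reaches term 9.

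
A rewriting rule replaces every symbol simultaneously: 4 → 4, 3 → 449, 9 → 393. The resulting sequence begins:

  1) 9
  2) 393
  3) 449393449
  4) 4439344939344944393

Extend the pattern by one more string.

44449393449443934493934494439344449393449

Applying the rule to each of the 19 symbols of 4439344939344944393 gives the pieces 4 4 449 393 449 4 4 393 449 393 449 4 4 393 4 4 449 393 449, which concatenate to the answer.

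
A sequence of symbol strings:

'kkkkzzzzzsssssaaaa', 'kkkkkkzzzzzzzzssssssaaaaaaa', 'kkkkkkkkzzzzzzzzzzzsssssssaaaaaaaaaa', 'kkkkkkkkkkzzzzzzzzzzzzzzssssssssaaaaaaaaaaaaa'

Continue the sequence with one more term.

Reading off run lengths: k runs 4, 6, 8, 10; z runs 5, 8, 11, 14; s runs 5, 6, 7, 8; a runs 4, 7, 10, 13 — each is linear in n, where the shown terms are n = 2, 3, 4, 5.
At n = 6 the blocks have lengths 12, 17, 9, 16.

kkkkkkkkkkkkzzzzzzzzzzzzzzzzzsssssssssaaaaaaaaaaaaaaaa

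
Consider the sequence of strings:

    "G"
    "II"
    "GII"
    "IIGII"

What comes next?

GIIIIGII

From term 3 onward, concatenate the second-to-last term with the last: G·II = GII, II·GII = IIGII, …
The next term joins GII and IIGII.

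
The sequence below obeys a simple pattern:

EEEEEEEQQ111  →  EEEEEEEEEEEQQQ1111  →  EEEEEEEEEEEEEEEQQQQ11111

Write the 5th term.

EEEEEEEEEEEEEEEEEEEEEEEQQQQQQ1111111

Term n consists of 4n-1 E's, followed by n Q's, followed by n+1 1's, where the shown terms are n = 2, 3, 4.
For term 5, n = 6, so the run lengths are 23, 6, 7.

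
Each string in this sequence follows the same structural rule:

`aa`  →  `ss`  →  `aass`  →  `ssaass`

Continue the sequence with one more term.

Each term (from the third on) is the two preceding terms concatenated in order: term 3 = aa·ss = aass.
The next term joins aass and ssaass.

aassssaass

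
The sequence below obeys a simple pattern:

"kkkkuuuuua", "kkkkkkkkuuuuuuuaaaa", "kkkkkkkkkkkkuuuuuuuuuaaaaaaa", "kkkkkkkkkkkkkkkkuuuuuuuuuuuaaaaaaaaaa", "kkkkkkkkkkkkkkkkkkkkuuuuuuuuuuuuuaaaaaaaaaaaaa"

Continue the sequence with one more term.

Term n consists of 4n k's, followed by 2n+3 u's, followed by 3n-2 a's (n = 1, 2, …).
Setting n = 6 gives 24, 15, 16 characters in each block.

kkkkkkkkkkkkkkkkkkkkkkkkuuuuuuuuuuuuuuuaaaaaaaaaaaaaaaa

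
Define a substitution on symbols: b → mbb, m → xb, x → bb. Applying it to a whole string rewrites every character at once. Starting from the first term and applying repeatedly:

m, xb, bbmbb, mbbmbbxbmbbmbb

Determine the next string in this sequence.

Rewriting the 14 symbols of mbbmbbxbmbbmbb one by one yields xb mbb mbb xb mbb mbb bb mbb xb mbb mbb xb mbb mbb; concatenated:

xbmbbmbbxbmbbmbbbbmbbxbmbbmbbxbmbbmbb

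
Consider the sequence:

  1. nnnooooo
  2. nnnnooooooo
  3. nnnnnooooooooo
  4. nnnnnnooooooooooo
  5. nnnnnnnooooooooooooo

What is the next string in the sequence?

The n-th term is n+1 n's then 2n+1 o's, where the shown terms are n = 2, 3, 4, 5, 6.
Setting n = 7 gives 8, 15 characters in each block.

nnnnnnnnooooooooooooooo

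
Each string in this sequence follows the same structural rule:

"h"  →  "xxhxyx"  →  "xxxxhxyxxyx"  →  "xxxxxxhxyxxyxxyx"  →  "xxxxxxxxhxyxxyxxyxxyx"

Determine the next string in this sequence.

xxxxxxxxxxhxyxxyxxyxxyxxyx

Every step adds xx to the front and xyx to the end of the previous string.
So the next term is xx·xxxxxxxxhxyxxyxxyxxyx·xyx.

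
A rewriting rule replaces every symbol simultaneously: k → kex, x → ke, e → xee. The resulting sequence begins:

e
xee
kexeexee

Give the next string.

Expanding kexeexee: k→kex, e→xee, x→ke, e→xee, e→xee, x→ke, e→xee, e→xee. Concatenated: kex xee ke xee xee ke xee xee.

kexxeekexeexeekexeexee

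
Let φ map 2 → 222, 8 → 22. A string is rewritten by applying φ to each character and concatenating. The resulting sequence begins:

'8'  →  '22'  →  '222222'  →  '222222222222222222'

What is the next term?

222222222222222222222222222222222222222222222222222222

Applying the rule to each of the 18 symbols of 222222222222222222 gives the pieces 222 222 222 222 222 222 222 222 222 222 222 222 222 222 222 222 222 222, which concatenate to the answer.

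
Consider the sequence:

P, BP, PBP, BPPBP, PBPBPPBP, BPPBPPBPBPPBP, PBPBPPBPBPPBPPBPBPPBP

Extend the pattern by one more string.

BPPBPPBPBPPBPPBPBPPBPBPPBPPBPBPPBP

This is a Fibonacci-style word recurrence s(k) = s(k−2)·s(k−1): e.g. P·BP = PBP.
So term 8 is BPPBPPBPBPPBP·PBPBPPBPBPPBPPBPBPPBP.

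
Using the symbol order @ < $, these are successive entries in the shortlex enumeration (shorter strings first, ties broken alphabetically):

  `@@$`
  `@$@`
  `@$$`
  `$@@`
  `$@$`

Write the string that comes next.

Find the rightmost character of $@$ below $, bump it to the next letter, and reset everything to its right to @.

$$@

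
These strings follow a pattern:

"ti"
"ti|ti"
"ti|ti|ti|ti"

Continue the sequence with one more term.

ti|ti|ti|ti|ti|ti|ti|ti

Every step duplicates the string with '|' between the halves.
So the next term is two copies of ti|ti|ti|ti with '|' between the halves.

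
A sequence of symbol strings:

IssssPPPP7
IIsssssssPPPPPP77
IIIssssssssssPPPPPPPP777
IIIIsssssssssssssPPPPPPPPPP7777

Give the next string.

IIIIIssssssssssssssssPPPPPPPPPPPP77777

Reading off run lengths: I runs 1, 2, 3, 4; s runs 4, 7, 10, 13; P runs 4, 6, 8, 10; 7 runs 1, 2, 3, 4 — each is linear in n (n = 1, 2, …).
Setting n = 5 gives 5, 16, 12, 5 characters in each block.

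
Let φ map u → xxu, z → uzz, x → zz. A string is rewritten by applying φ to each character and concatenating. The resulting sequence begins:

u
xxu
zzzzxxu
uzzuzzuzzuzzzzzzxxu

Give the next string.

Rewriting the 19 symbols of uzzuzzuzzuzzzzzzxxu one by one yields xxu uzz uzz xxu uzz uzz xxu uzz uzz xxu uzz uzz uzz uzz uzz uzz zz zz xxu; concatenated:

xxuuzzuzzxxuuzzuzzxxuuzzuzzxxuuzzuzzuzzuzzuzzuzzzzzzxxu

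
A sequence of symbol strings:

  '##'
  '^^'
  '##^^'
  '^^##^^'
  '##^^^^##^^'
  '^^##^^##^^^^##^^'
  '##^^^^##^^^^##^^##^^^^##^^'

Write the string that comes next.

This is a Fibonacci-style word recurrence s(k) = s(k−2)·s(k−1): e.g. ##·^^ = ##^^.
Continuing: ^^##^^##^^^^##^^ · ##^^^^##^^^^##^^##^^^^##^^ gives term 8.

^^##^^##^^^^##^^##^^^^##^^^^##^^##^^^^##^^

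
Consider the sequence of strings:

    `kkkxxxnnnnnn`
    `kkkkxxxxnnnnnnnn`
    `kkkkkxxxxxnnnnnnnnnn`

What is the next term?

Each string has the form k^{n} x^{n} n^{2n}, where the shown terms are n = 3, 4, 5.
At n = 6 the blocks have lengths 6, 6, 12.

kkkkkkxxxxxxnnnnnnnnnnnn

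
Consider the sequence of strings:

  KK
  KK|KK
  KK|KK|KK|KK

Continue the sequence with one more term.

Every step duplicates the string with '|' between the halves.
So the next term is two copies of KK|KK|KK|KK with '|' between the halves.

KK|KK|KK|KK|KK|KK|KK|KK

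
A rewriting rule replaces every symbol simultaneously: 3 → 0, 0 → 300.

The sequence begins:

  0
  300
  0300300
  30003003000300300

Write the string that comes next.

Rewriting the 17 symbols of 30003003000300300 one by one yields 0 300 300 300 0 300 300 0 300 300 300 0 300 300 0 300 300; concatenated:

03003003000300300030030030003003000300300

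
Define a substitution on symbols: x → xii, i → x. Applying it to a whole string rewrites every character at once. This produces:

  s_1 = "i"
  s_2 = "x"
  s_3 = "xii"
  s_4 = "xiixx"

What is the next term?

xiixxxiixii

Expanding xiixx: x→xii, i→x, i→x, x→xii, x→xii. Concatenated: xii x x xii xii.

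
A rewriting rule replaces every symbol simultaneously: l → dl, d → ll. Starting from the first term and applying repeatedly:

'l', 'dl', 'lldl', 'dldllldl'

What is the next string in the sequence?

Expanding dldllldl: d→ll, l→dl, d→ll, l→dl, l→dl, l→dl, d→ll, l→dl. Concatenated: ll dl ll dl dl dl ll dl.

lldllldldldllldl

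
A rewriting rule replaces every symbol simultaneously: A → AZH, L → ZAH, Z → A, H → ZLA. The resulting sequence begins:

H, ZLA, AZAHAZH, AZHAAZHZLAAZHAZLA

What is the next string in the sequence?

Rewriting the 17 symbols of AZHAAZHZLAAZHAZLA one by one yields AZH A ZLA AZH AZH A ZLA A ZAH AZH AZH A ZLA AZH A ZAH AZH; concatenated:

AZHAZLAAZHAZHAZLAAZAHAZHAZHAZLAAZHAZAHAZH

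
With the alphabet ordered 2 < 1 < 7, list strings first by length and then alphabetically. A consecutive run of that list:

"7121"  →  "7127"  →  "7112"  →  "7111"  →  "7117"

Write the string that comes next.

7172

Find the rightmost character of 7117 below 7, bump it to the next letter, and reset everything to its right to 2.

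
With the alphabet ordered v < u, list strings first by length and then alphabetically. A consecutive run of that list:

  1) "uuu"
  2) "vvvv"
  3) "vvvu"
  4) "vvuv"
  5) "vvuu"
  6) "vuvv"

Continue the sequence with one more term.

The successor of vuvv increments the rightmost position that isn't already u and resets every position after it to v.

vuvu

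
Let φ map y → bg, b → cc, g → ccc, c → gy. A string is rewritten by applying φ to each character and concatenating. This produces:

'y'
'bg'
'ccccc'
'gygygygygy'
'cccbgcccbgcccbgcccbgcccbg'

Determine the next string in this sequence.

gygygycccccgygygycccccgygygycccccgygygycccccgygygyccccc

Replace each of the 25 characters of cccbgcccbgcccbgcccbgcccbg in place — gy gy gy cc ccc gy gy gy cc ccc gy gy gy cc ccc gy gy gy cc ccc gy gy gy cc ccc — and concatenate.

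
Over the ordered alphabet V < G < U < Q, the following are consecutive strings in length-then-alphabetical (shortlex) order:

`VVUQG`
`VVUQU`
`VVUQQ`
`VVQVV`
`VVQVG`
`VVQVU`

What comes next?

The successor of VVQVU increments the rightmost position that isn't already Q and resets every position after it to V.

VVQVQ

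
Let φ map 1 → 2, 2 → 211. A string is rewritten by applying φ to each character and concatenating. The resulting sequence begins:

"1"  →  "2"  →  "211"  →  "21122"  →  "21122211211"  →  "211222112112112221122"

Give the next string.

Replace each of the 21 characters of 211222112112112221122 in place — 211 2 2 211 211 211 2 2 211 2 2 211 2 2 211 211 211 2 2 211 211 — and concatenate.

2112221121121122211222112221121121122211211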